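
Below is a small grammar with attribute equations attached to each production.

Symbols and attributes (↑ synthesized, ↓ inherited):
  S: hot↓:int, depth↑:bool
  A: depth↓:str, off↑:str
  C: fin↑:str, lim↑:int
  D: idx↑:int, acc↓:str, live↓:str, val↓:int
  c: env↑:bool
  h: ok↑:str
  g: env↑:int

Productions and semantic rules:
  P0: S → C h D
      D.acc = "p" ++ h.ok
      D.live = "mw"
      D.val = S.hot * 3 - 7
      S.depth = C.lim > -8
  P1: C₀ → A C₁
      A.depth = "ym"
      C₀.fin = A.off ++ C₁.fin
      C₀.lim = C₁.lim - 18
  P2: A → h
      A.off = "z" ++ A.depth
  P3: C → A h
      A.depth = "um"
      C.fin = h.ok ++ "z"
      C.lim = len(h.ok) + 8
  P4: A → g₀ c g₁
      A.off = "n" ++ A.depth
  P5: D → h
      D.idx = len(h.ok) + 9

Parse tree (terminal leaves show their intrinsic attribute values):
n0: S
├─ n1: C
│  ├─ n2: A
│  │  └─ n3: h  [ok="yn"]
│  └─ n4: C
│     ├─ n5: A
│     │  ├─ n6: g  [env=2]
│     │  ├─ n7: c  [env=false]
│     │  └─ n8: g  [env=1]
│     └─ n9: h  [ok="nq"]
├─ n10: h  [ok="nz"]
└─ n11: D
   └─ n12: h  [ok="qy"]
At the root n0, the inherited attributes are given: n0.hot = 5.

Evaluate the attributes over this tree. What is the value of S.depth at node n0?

1. n0.hot = 5  [given at root]
2. n2.depth = "ym"  ["ym"]
3. n3.ok = "yn"  [terminal]
4. n2.off = "zym"  ["z" ++ A.depth]
5. n5.depth = "um"  ["um"]
6. n6.env = 2  [terminal]
7. n7.env = false  [terminal]
8. n8.env = 1  [terminal]
9. n5.off = "num"  ["n" ++ A.depth]
10. n9.ok = "nq"  [terminal]
11. n4.fin = "nqz"  [h.ok ++ "z"]
12. n4.lim = 10  [len(h.ok) + 8]
13. n1.fin = "zymnqz"  [A.off ++ C₁.fin]
14. n1.lim = -8  [C₁.lim - 18]
15. n10.ok = "nz"  [terminal]
16. n11.acc = "pnz"  ["p" ++ h.ok]
17. n11.live = "mw"  ["mw"]
18. n11.val = 8  [S.hot * 3 - 7]
19. n12.ok = "qy"  [terminal]
20. n11.idx = 11  [len(h.ok) + 9]
21. n0.depth = false  [C.lim > -8]

false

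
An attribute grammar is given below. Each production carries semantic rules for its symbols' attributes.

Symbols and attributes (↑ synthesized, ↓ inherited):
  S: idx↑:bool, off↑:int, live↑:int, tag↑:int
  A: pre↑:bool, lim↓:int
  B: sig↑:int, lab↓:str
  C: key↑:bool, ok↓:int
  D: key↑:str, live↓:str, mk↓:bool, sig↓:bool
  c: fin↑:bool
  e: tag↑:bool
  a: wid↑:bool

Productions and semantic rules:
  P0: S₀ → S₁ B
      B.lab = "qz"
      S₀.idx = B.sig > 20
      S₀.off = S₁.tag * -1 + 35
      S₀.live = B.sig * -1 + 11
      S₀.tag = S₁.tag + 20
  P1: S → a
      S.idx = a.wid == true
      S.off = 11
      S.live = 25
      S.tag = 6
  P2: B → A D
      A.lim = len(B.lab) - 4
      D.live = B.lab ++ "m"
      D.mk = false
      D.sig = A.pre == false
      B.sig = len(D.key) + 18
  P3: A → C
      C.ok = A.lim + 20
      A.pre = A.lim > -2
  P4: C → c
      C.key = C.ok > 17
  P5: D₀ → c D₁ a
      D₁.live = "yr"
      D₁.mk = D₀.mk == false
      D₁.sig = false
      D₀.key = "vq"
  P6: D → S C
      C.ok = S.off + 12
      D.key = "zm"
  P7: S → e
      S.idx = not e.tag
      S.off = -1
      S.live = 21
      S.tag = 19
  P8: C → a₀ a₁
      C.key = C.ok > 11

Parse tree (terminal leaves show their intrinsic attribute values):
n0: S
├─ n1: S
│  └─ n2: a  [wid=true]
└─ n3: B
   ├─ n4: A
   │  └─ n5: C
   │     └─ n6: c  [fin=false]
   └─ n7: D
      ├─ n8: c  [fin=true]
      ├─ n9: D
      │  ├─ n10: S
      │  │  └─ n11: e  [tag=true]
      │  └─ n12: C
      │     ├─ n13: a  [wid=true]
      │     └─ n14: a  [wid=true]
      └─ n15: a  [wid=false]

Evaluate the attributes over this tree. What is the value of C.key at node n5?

1. n2.wid = true  [terminal]
2. n1.idx = true  [a.wid == true]
3. n1.off = 11  [11]
4. n1.live = 25  [25]
5. n1.tag = 6  [6]
6. n3.lab = "qz"  ["qz"]
7. n4.lim = -2  [len(B.lab) - 4]
8. n5.ok = 18  [A.lim + 20]
9. n6.fin = false  [terminal]
10. n5.key = true  [C.ok > 17]
11. n4.pre = false  [A.lim > -2]
12. n7.live = "qzm"  [B.lab ++ "m"]
13. n7.mk = false  [false]
14. n7.sig = true  [A.pre == false]
15. n8.fin = true  [terminal]
16. n9.live = "yr"  ["yr"]
17. n9.mk = true  [D₀.mk == false]
18. n9.sig = false  [false]
19. n11.tag = true  [terminal]
20. n10.idx = false  [not e.tag]
21. n10.off = -1  [-1]
22. n10.live = 21  [21]
23. n10.tag = 19  [19]
24. n12.ok = 11  [S.off + 12]
25. n13.wid = true  [terminal]
26. n14.wid = true  [terminal]
27. n12.key = false  [C.ok > 11]
28. n9.key = "zm"  ["zm"]
29. n15.wid = false  [terminal]
30. n7.key = "vq"  ["vq"]
31. n3.sig = 20  [len(D.key) + 18]
32. n0.idx = false  [B.sig > 20]
33. n0.off = 29  [S₁.tag * -1 + 35]
34. n0.live = -9  [B.sig * -1 + 11]
35. n0.tag = 26  [S₁.tag + 20]

true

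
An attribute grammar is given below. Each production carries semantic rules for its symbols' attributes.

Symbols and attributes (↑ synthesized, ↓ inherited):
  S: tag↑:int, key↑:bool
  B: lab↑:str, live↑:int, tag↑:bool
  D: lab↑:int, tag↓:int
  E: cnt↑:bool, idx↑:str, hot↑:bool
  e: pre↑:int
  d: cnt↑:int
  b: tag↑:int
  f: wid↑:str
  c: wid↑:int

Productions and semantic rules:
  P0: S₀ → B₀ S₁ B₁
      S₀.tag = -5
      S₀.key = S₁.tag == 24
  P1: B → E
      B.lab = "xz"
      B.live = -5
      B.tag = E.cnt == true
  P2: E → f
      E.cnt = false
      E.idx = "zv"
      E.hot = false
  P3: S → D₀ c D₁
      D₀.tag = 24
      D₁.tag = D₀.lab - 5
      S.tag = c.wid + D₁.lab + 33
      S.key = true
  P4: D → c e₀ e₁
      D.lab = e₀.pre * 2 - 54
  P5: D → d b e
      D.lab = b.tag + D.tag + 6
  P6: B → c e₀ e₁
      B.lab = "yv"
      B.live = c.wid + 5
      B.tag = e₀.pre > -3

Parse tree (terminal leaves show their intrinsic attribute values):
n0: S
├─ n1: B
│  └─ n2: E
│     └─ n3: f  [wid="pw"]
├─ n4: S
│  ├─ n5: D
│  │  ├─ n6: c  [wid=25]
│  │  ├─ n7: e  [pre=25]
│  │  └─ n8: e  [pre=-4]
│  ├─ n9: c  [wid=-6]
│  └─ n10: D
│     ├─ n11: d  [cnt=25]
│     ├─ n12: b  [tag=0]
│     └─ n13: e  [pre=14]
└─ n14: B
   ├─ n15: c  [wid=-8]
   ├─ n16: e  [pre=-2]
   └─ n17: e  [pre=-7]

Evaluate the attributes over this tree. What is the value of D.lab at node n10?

1. n3.wid = "pw"  [terminal]
2. n2.cnt = false  [false]
3. n2.idx = "zv"  ["zv"]
4. n2.hot = false  [false]
5. n1.lab = "xz"  ["xz"]
6. n1.live = -5  [-5]
7. n1.tag = false  [E.cnt == true]
8. n5.tag = 24  [24]
9. n6.wid = 25  [terminal]
10. n7.pre = 25  [terminal]
11. n8.pre = -4  [terminal]
12. n5.lab = -4  [e₀.pre * 2 - 54]
13. n9.wid = -6  [terminal]
14. n10.tag = -9  [D₀.lab - 5]
15. n11.cnt = 25  [terminal]
16. n12.tag = 0  [terminal]
17. n13.pre = 14  [terminal]
18. n10.lab = -3  [b.tag + D.tag + 6]
19. n4.tag = 24  [c.wid + D₁.lab + 33]
20. n4.key = true  [true]
21. n15.wid = -8  [terminal]
22. n16.pre = -2  [terminal]
23. n17.pre = -7  [terminal]
24. n14.lab = "yv"  ["yv"]
25. n14.live = -3  [c.wid + 5]
26. n14.tag = true  [e₀.pre > -3]
27. n0.tag = -5  [-5]
28. n0.key = true  [S₁.tag == 24]

-3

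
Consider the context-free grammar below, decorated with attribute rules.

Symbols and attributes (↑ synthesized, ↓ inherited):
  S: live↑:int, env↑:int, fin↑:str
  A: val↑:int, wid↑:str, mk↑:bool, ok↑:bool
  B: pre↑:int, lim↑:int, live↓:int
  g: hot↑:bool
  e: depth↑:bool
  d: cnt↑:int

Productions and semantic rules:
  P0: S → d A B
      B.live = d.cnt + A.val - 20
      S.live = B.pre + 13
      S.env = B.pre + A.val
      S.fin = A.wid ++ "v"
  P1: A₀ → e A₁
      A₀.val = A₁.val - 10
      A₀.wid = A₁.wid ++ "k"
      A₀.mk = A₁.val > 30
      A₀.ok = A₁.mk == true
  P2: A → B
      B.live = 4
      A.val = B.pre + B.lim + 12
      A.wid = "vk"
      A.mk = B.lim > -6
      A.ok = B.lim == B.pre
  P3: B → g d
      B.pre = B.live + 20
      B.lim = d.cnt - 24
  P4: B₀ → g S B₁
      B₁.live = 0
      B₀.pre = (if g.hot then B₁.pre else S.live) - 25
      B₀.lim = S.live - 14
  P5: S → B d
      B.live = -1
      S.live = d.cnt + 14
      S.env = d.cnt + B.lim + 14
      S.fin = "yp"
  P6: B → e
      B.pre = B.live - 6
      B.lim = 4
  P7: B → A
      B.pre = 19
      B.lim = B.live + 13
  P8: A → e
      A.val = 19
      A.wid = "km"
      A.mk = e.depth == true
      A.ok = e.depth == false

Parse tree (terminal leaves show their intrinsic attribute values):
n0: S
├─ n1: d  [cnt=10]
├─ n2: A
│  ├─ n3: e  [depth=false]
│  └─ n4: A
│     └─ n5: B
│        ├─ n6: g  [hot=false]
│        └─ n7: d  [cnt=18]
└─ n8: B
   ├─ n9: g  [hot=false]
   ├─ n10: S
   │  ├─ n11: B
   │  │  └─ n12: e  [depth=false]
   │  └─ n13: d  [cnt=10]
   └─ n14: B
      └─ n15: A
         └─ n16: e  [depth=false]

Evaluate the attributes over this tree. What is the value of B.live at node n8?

1. n1.cnt = 10  [terminal]
2. n3.depth = false  [terminal]
3. n5.live = 4  [4]
4. n6.hot = false  [terminal]
5. n7.cnt = 18  [terminal]
6. n5.pre = 24  [B.live + 20]
7. n5.lim = -6  [d.cnt - 24]
8. n4.val = 30  [B.pre + B.lim + 12]
9. n4.wid = "vk"  ["vk"]
10. n4.mk = false  [B.lim > -6]
11. n4.ok = false  [B.lim == B.pre]
12. n2.val = 20  [A₁.val - 10]
13. n2.wid = "vkk"  [A₁.wid ++ "k"]
14. n2.mk = false  [A₁.val > 30]
15. n2.ok = false  [A₁.mk == true]
16. n8.live = 10  [d.cnt + A.val - 20]
17. n9.hot = false  [terminal]
18. n11.live = -1  [-1]
19. n12.depth = false  [terminal]
20. n11.pre = -7  [B.live - 6]
21. n11.lim = 4  [4]
22. n13.cnt = 10  [terminal]
23. n10.live = 24  [d.cnt + 14]
24. n10.env = 28  [d.cnt + B.lim + 14]
25. n10.fin = "yp"  ["yp"]
26. n14.live = 0  [0]
27. n16.depth = false  [terminal]
28. n15.val = 19  [19]
29. n15.wid = "km"  ["km"]
30. n15.mk = false  [e.depth == true]
31. n15.ok = true  [e.depth == false]
32. n14.pre = 19  [19]
33. n14.lim = 13  [B.live + 13]
34. n8.pre = -1  [(if g.hot then B₁.pre else S.live) - 25]
35. n8.lim = 10  [S.live - 14]
36. n0.live = 12  [B.pre + 13]
37. n0.env = 19  [B.pre + A.val]
38. n0.fin = "vkkv"  [A.wid ++ "v"]

10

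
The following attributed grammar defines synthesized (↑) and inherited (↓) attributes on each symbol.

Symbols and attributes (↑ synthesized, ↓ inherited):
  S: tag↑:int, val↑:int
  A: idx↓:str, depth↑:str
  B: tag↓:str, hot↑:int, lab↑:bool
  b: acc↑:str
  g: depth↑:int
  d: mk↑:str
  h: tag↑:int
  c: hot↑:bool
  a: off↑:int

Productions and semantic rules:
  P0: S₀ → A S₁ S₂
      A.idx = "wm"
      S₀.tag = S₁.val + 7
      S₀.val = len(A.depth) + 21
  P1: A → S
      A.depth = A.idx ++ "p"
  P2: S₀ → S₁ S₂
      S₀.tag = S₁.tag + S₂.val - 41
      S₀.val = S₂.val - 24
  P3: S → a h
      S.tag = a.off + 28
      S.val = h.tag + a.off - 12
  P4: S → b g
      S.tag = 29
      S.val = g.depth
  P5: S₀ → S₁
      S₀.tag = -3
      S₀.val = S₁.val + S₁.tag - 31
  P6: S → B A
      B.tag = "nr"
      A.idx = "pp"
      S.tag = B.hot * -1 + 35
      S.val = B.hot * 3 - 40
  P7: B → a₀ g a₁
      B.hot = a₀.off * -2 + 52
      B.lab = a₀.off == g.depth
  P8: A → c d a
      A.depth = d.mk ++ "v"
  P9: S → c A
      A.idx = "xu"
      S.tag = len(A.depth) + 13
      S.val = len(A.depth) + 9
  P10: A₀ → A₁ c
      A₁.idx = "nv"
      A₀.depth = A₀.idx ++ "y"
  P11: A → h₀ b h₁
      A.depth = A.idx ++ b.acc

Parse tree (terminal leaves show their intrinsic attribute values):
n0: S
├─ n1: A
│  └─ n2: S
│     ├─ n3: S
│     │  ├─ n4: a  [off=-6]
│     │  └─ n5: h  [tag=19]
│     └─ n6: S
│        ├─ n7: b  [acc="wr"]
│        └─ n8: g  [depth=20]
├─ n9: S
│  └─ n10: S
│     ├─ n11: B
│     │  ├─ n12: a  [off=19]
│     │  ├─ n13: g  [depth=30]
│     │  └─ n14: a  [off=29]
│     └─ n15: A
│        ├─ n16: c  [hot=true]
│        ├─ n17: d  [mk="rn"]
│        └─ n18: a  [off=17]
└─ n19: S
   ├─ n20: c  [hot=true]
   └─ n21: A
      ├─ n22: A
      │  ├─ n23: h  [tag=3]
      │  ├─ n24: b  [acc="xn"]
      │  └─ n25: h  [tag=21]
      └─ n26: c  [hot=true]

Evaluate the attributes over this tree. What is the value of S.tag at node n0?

1. n1.idx = "wm"  ["wm"]
2. n4.off = -6  [terminal]
3. n5.tag = 19  [terminal]
4. n3.tag = 22  [a.off + 28]
5. n3.val = 1  [h.tag + a.off - 12]
6. n7.acc = "wr"  [terminal]
7. n8.depth = 20  [terminal]
8. n6.tag = 29  [29]
9. n6.val = 20  [g.depth]
10. n2.tag = 1  [S₁.tag + S₂.val - 41]
11. n2.val = -4  [S₂.val - 24]
12. n1.depth = "wmp"  [A.idx ++ "p"]
13. n11.tag = "nr"  ["nr"]
14. n12.off = 19  [terminal]
15. n13.depth = 30  [terminal]
16. n14.off = 29  [terminal]
17. n11.hot = 14  [a₀.off * -2 + 52]
18. n11.lab = false  [a₀.off == g.depth]
19. n15.idx = "pp"  ["pp"]
20. n16.hot = true  [terminal]
21. n17.mk = "rn"  [terminal]
22. n18.off = 17  [terminal]
23. n15.depth = "rnv"  [d.mk ++ "v"]
24. n10.tag = 21  [B.hot * -1 + 35]
25. n10.val = 2  [B.hot * 3 - 40]
26. n9.tag = -3  [-3]
27. n9.val = -8  [S₁.val + S₁.tag - 31]
28. n20.hot = true  [terminal]
29. n21.idx = "xu"  ["xu"]
30. n22.idx = "nv"  ["nv"]
31. n23.tag = 3  [terminal]
32. n24.acc = "xn"  [terminal]
33. n25.tag = 21  [terminal]
34. n22.depth = "nvxn"  [A.idx ++ b.acc]
35. n26.hot = true  [terminal]
36. n21.depth = "xuy"  [A₀.idx ++ "y"]
37. n19.tag = 16  [len(A.depth) + 13]
38. n19.val = 12  [len(A.depth) + 9]
39. n0.tag = -1  [S₁.val + 7]
40. n0.val = 24  [len(A.depth) + 21]

-1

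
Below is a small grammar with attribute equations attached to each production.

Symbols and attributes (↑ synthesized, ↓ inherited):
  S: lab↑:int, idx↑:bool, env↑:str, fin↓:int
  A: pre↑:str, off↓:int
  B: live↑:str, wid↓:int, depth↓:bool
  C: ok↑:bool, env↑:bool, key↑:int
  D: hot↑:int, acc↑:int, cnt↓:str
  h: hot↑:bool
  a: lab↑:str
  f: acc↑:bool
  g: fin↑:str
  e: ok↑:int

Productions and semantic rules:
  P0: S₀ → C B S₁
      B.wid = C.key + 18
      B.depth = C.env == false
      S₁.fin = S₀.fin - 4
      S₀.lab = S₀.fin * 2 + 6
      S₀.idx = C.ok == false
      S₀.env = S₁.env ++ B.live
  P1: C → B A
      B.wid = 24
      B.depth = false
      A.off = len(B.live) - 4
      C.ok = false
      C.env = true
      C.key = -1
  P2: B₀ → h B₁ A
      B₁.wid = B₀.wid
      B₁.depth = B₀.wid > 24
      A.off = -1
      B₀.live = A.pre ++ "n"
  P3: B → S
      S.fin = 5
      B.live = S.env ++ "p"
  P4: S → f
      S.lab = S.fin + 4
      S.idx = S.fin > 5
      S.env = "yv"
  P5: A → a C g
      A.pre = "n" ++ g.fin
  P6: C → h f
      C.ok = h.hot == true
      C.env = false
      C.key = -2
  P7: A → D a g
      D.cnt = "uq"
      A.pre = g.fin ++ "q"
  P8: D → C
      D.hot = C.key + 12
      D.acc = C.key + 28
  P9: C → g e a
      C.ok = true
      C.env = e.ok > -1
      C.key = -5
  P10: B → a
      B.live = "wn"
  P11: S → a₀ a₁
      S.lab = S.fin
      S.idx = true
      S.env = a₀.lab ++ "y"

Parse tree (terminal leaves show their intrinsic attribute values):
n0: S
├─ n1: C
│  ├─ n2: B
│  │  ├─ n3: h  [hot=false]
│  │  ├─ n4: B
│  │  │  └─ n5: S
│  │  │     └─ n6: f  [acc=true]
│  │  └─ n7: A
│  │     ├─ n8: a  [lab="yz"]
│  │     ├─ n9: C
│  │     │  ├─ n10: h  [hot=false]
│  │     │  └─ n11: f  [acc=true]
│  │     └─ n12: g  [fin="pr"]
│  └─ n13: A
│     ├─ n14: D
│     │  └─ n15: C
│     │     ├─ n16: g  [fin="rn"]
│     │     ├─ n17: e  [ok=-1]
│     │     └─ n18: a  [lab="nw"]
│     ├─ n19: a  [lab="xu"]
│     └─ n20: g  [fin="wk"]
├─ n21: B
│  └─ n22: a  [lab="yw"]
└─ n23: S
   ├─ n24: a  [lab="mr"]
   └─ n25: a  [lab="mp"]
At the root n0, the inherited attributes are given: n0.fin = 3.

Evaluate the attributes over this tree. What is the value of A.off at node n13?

0

1. n0.fin = 3  [given at root]
2. n2.wid = 24  [24]
3. n2.depth = false  [false]
4. n3.hot = false  [terminal]
5. n4.wid = 24  [B₀.wid]
6. n4.depth = false  [B₀.wid > 24]
7. n5.fin = 5  [5]
8. n6.acc = true  [terminal]
9. n5.lab = 9  [S.fin + 4]
10. n5.idx = false  [S.fin > 5]
11. n5.env = "yv"  ["yv"]
12. n4.live = "yvp"  [S.env ++ "p"]
13. n7.off = -1  [-1]
14. n8.lab = "yz"  [terminal]
15. n10.hot = false  [terminal]
16. n11.acc = true  [terminal]
17. n9.ok = false  [h.hot == true]
18. n9.env = false  [false]
19. n9.key = -2  [-2]
20. n12.fin = "pr"  [terminal]
21. n7.pre = "npr"  ["n" ++ g.fin]
22. n2.live = "nprn"  [A.pre ++ "n"]
23. n13.off = 0  [len(B.live) - 4]
24. n14.cnt = "uq"  ["uq"]
25. n16.fin = "rn"  [terminal]
26. n17.ok = -1  [terminal]
27. n18.lab = "nw"  [terminal]
28. n15.ok = true  [true]
29. n15.env = false  [e.ok > -1]
30. n15.key = -5  [-5]
31. n14.hot = 7  [C.key + 12]
32. n14.acc = 23  [C.key + 28]
33. n19.lab = "xu"  [terminal]
34. n20.fin = "wk"  [terminal]
35. n13.pre = "wkq"  [g.fin ++ "q"]
36. n1.ok = false  [false]
37. n1.env = true  [true]
38. n1.key = -1  [-1]
39. n21.wid = 17  [C.key + 18]
40. n21.depth = false  [C.env == false]
41. n22.lab = "yw"  [terminal]
42. n21.live = "wn"  ["wn"]
43. n23.fin = -1  [S₀.fin - 4]
44. n24.lab = "mr"  [terminal]
45. n25.lab = "mp"  [terminal]
46. n23.lab = -1  [S.fin]
47. n23.idx = true  [true]
48. n23.env = "mry"  [a₀.lab ++ "y"]
49. n0.lab = 12  [S₀.fin * 2 + 6]
50. n0.idx = true  [C.ok == false]
51. n0.env = "mrywn"  [S₁.env ++ B.live]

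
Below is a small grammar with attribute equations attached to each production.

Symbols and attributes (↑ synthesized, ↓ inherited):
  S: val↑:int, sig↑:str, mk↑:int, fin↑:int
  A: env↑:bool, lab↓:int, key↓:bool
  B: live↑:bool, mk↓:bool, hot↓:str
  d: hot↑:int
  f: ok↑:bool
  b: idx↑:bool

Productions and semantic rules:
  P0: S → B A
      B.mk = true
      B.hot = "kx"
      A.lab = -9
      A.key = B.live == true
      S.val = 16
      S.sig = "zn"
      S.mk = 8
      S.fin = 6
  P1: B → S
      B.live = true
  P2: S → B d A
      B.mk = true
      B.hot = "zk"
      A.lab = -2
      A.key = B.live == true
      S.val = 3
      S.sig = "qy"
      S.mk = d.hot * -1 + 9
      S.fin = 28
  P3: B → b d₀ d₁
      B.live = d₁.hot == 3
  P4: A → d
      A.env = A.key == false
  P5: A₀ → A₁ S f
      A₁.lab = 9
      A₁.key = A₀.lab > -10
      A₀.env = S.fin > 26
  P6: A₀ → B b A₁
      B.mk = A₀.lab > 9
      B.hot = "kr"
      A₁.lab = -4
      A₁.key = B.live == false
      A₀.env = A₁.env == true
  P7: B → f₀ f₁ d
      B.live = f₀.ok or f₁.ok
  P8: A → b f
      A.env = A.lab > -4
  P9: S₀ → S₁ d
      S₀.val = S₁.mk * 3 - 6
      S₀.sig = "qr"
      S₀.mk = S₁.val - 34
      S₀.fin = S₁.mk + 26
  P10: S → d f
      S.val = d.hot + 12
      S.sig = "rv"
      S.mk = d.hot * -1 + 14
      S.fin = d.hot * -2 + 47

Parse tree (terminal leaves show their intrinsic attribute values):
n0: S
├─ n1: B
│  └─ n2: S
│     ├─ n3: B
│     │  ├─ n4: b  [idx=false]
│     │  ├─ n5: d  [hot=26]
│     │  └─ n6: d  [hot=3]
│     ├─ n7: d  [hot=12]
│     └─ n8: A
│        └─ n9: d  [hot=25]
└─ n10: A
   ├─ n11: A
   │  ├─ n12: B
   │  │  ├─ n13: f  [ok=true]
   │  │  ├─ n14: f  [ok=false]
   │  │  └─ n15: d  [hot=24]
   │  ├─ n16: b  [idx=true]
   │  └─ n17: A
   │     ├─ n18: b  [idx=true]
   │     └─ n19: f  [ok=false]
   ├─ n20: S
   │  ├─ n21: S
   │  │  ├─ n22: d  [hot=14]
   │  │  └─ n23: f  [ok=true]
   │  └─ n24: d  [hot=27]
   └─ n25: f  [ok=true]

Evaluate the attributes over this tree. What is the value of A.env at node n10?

1. n1.mk = true  [true]
2. n1.hot = "kx"  ["kx"]
3. n3.mk = true  [true]
4. n3.hot = "zk"  ["zk"]
5. n4.idx = false  [terminal]
6. n5.hot = 26  [terminal]
7. n6.hot = 3  [terminal]
8. n3.live = true  [d₁.hot == 3]
9. n7.hot = 12  [terminal]
10. n8.lab = -2  [-2]
11. n8.key = true  [B.live == true]
12. n9.hot = 25  [terminal]
13. n8.env = false  [A.key == false]
14. n2.val = 3  [3]
15. n2.sig = "qy"  ["qy"]
16. n2.mk = -3  [d.hot * -1 + 9]
17. n2.fin = 28  [28]
18. n1.live = true  [true]
19. n10.lab = -9  [-9]
20. n10.key = true  [B.live == true]
21. n11.lab = 9  [9]
22. n11.key = true  [A₀.lab > -10]
23. n12.mk = false  [A₀.lab > 9]
24. n12.hot = "kr"  ["kr"]
25. n13.ok = true  [terminal]
26. n14.ok = false  [terminal]
27. n15.hot = 24  [terminal]
28. n12.live = true  [f₀.ok or f₁.ok]
29. n16.idx = true  [terminal]
30. n17.lab = -4  [-4]
31. n17.key = false  [B.live == false]
32. n18.idx = true  [terminal]
33. n19.ok = false  [terminal]
34. n17.env = false  [A.lab > -4]
35. n11.env = false  [A₁.env == true]
36. n22.hot = 14  [terminal]
37. n23.ok = true  [terminal]
38. n21.val = 26  [d.hot + 12]
39. n21.sig = "rv"  ["rv"]
40. n21.mk = 0  [d.hot * -1 + 14]
41. n21.fin = 19  [d.hot * -2 + 47]
42. n24.hot = 27  [terminal]
43. n20.val = -6  [S₁.mk * 3 - 6]
44. n20.sig = "qr"  ["qr"]
45. n20.mk = -8  [S₁.val - 34]
46. n20.fin = 26  [S₁.mk + 26]
47. n25.ok = true  [terminal]
48. n10.env = false  [S.fin > 26]
49. n0.val = 16  [16]
50. n0.sig = "zn"  ["zn"]
51. n0.mk = 8  [8]
52. n0.fin = 6  [6]

false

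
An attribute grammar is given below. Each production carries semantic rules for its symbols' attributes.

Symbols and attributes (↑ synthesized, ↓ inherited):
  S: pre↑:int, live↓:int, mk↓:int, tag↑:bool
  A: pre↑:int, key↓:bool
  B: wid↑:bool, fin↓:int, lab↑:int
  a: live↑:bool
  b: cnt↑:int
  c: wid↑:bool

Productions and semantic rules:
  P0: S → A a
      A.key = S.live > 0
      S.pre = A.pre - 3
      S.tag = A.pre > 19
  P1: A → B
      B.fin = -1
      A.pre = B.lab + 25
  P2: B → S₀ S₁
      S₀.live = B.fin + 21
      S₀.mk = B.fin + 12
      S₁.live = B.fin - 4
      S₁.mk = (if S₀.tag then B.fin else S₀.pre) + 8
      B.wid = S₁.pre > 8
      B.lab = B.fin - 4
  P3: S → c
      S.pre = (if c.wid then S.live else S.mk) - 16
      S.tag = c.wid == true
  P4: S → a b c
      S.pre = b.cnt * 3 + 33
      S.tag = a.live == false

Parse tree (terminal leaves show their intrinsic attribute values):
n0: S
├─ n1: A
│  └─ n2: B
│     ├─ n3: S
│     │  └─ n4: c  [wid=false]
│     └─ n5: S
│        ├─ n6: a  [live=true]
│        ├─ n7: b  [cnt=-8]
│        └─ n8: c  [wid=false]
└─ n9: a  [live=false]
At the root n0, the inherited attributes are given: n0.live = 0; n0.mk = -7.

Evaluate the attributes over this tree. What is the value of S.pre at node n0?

1. n0.live = 0  [given at root]
2. n0.mk = -7  [given at root]
3. n1.key = false  [S.live > 0]
4. n2.fin = -1  [-1]
5. n3.live = 20  [B.fin + 21]
6. n3.mk = 11  [B.fin + 12]
7. n4.wid = false  [terminal]
8. n3.pre = -5  [(if c.wid then S.live else S.mk) - 16]
9. n3.tag = false  [c.wid == true]
10. n5.live = -5  [B.fin - 4]
11. n5.mk = 3  [(if S₀.tag then B.fin else S₀.pre) + 8]
12. n6.live = true  [terminal]
13. n7.cnt = -8  [terminal]
14. n8.wid = false  [terminal]
15. n5.pre = 9  [b.cnt * 3 + 33]
16. n5.tag = false  [a.live == false]
17. n2.wid = true  [S₁.pre > 8]
18. n2.lab = -5  [B.fin - 4]
19. n1.pre = 20  [B.lab + 25]
20. n9.live = false  [terminal]
21. n0.pre = 17  [A.pre - 3]
22. n0.tag = true  [A.pre > 19]

17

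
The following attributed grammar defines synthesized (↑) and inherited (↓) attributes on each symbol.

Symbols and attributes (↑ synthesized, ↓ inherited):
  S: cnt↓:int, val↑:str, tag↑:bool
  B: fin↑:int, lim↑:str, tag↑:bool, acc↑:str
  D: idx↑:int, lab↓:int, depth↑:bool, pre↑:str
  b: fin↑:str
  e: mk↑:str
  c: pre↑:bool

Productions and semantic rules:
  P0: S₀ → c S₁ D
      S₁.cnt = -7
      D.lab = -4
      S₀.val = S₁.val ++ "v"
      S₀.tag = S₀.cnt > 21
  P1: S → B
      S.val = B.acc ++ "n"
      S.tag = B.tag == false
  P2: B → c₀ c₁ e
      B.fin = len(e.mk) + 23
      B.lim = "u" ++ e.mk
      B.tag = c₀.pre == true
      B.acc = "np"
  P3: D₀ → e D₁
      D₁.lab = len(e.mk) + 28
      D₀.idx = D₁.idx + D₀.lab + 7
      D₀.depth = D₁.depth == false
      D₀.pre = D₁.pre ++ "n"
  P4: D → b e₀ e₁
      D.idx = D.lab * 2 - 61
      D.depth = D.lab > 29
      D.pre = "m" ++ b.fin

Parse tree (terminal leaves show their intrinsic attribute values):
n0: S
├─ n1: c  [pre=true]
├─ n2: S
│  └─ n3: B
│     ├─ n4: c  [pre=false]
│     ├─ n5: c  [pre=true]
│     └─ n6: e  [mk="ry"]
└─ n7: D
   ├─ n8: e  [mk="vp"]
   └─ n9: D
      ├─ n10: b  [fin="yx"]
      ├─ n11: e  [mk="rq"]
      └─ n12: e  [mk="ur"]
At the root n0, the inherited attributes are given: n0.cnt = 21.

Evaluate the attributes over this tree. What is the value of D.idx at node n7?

1. n0.cnt = 21  [given at root]
2. n1.pre = true  [terminal]
3. n2.cnt = -7  [-7]
4. n4.pre = false  [terminal]
5. n5.pre = true  [terminal]
6. n6.mk = "ry"  [terminal]
7. n3.fin = 25  [len(e.mk) + 23]
8. n3.lim = "ury"  ["u" ++ e.mk]
9. n3.tag = false  [c₀.pre == true]
10. n3.acc = "np"  ["np"]
11. n2.val = "npn"  [B.acc ++ "n"]
12. n2.tag = true  [B.tag == false]
13. n7.lab = -4  [-4]
14. n8.mk = "vp"  [terminal]
15. n9.lab = 30  [len(e.mk) + 28]
16. n10.fin = "yx"  [terminal]
17. n11.mk = "rq"  [terminal]
18. n12.mk = "ur"  [terminal]
19. n9.idx = -1  [D.lab * 2 - 61]
20. n9.depth = true  [D.lab > 29]
21. n9.pre = "myx"  ["m" ++ b.fin]
22. n7.idx = 2  [D₁.idx + D₀.lab + 7]
23. n7.depth = false  [D₁.depth == false]
24. n7.pre = "myxn"  [D₁.pre ++ "n"]
25. n0.val = "npnv"  [S₁.val ++ "v"]
26. n0.tag = false  [S₀.cnt > 21]

2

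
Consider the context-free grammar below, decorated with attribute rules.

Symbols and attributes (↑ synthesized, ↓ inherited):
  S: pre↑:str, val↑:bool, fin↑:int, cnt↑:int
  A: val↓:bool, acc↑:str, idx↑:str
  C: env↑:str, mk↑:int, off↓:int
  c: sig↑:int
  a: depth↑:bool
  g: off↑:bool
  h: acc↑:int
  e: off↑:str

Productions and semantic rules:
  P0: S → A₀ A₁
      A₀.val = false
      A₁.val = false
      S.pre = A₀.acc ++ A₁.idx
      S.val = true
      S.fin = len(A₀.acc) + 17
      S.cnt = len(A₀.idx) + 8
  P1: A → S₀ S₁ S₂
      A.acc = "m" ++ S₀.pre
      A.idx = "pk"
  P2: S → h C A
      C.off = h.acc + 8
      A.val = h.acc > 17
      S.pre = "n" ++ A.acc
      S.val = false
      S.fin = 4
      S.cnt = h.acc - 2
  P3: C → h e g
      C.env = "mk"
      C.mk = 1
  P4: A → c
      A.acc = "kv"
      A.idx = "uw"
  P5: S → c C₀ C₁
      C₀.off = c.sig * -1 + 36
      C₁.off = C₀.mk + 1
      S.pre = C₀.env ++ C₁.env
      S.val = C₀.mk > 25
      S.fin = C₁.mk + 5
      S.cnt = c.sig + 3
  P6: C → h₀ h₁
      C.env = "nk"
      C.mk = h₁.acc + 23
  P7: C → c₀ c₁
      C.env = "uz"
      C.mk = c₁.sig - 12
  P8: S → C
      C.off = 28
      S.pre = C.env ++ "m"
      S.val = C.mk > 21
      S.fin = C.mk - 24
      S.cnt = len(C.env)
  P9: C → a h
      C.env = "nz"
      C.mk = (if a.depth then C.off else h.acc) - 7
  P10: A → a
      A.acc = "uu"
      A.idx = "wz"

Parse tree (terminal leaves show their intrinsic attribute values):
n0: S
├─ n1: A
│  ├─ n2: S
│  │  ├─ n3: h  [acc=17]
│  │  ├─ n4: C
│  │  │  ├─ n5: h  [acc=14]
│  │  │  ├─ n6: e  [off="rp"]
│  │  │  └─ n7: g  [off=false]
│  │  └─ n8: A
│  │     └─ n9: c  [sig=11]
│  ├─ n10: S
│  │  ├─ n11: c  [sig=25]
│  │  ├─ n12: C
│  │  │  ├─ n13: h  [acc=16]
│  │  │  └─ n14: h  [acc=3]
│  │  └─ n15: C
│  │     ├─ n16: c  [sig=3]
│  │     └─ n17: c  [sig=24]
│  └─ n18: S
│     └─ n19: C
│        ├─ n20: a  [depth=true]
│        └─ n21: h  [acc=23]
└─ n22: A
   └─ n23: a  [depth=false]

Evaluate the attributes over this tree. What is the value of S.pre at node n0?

1. n1.val = false  [false]
2. n3.acc = 17  [terminal]
3. n4.off = 25  [h.acc + 8]
4. n5.acc = 14  [terminal]
5. n6.off = "rp"  [terminal]
6. n7.off = false  [terminal]
7. n4.env = "mk"  ["mk"]
8. n4.mk = 1  [1]
9. n8.val = false  [h.acc > 17]
10. n9.sig = 11  [terminal]
11. n8.acc = "kv"  ["kv"]
12. n8.idx = "uw"  ["uw"]
13. n2.pre = "nkv"  ["n" ++ A.acc]
14. n2.val = false  [false]
15. n2.fin = 4  [4]
16. n2.cnt = 15  [h.acc - 2]
17. n11.sig = 25  [terminal]
18. n12.off = 11  [c.sig * -1 + 36]
19. n13.acc = 16  [terminal]
20. n14.acc = 3  [terminal]
21. n12.env = "nk"  ["nk"]
22. n12.mk = 26  [h₁.acc + 23]
23. n15.off = 27  [C₀.mk + 1]
24. n16.sig = 3  [terminal]
25. n17.sig = 24  [terminal]
26. n15.env = "uz"  ["uz"]
27. n15.mk = 12  [c₁.sig - 12]
28. n10.pre = "nkuz"  [C₀.env ++ C₁.env]
29. n10.val = true  [C₀.mk > 25]
30. n10.fin = 17  [C₁.mk + 5]
31. n10.cnt = 28  [c.sig + 3]
32. n19.off = 28  [28]
33. n20.depth = true  [terminal]
34. n21.acc = 23  [terminal]
35. n19.env = "nz"  ["nz"]
36. n19.mk = 21  [(if a.depth then C.off else h.acc) - 7]
37. n18.pre = "nzm"  [C.env ++ "m"]
38. n18.val = false  [C.mk > 21]
39. n18.fin = -3  [C.mk - 24]
40. n18.cnt = 2  [len(C.env)]
41. n1.acc = "mnkv"  ["m" ++ S₀.pre]
42. n1.idx = "pk"  ["pk"]
43. n22.val = false  [false]
44. n23.depth = false  [terminal]
45. n22.acc = "uu"  ["uu"]
46. n22.idx = "wz"  ["wz"]
47. n0.pre = "mnkvwz"  [A₀.acc ++ A₁.idx]
48. n0.val = true  [true]
49. n0.fin = 21  [len(A₀.acc) + 17]
50. n0.cnt = 10  [len(A₀.idx) + 8]

"mnkvwz"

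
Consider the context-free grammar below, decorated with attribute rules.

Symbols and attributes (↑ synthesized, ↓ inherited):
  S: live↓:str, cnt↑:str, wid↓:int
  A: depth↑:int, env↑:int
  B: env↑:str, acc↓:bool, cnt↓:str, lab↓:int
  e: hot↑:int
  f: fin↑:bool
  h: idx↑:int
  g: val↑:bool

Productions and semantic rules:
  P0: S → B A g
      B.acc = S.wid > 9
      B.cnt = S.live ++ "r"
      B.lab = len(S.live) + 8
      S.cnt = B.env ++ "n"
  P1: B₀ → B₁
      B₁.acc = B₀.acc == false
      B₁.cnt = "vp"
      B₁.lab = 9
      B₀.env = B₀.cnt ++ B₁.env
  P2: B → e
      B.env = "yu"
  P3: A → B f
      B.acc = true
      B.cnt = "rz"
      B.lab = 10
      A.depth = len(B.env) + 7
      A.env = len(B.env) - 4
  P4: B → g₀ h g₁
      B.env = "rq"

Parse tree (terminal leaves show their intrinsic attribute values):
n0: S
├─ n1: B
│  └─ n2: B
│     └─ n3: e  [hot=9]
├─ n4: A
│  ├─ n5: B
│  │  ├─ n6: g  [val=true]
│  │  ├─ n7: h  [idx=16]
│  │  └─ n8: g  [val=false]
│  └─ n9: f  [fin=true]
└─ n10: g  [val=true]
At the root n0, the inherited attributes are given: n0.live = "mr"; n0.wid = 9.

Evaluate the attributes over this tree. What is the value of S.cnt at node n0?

"mrryun"

1. n0.live = "mr"  [given at root]
2. n0.wid = 9  [given at root]
3. n1.acc = false  [S.wid > 9]
4. n1.cnt = "mrr"  [S.live ++ "r"]
5. n1.lab = 10  [len(S.live) + 8]
6. n2.acc = true  [B₀.acc == false]
7. n2.cnt = "vp"  ["vp"]
8. n2.lab = 9  [9]
9. n3.hot = 9  [terminal]
10. n2.env = "yu"  ["yu"]
11. n1.env = "mrryu"  [B₀.cnt ++ B₁.env]
12. n5.acc = true  [true]
13. n5.cnt = "rz"  ["rz"]
14. n5.lab = 10  [10]
15. n6.val = true  [terminal]
16. n7.idx = 16  [terminal]
17. n8.val = false  [terminal]
18. n5.env = "rq"  ["rq"]
19. n9.fin = true  [terminal]
20. n4.depth = 9  [len(B.env) + 7]
21. n4.env = -2  [len(B.env) - 4]
22. n10.val = true  [terminal]
23. n0.cnt = "mrryun"  [B.env ++ "n"]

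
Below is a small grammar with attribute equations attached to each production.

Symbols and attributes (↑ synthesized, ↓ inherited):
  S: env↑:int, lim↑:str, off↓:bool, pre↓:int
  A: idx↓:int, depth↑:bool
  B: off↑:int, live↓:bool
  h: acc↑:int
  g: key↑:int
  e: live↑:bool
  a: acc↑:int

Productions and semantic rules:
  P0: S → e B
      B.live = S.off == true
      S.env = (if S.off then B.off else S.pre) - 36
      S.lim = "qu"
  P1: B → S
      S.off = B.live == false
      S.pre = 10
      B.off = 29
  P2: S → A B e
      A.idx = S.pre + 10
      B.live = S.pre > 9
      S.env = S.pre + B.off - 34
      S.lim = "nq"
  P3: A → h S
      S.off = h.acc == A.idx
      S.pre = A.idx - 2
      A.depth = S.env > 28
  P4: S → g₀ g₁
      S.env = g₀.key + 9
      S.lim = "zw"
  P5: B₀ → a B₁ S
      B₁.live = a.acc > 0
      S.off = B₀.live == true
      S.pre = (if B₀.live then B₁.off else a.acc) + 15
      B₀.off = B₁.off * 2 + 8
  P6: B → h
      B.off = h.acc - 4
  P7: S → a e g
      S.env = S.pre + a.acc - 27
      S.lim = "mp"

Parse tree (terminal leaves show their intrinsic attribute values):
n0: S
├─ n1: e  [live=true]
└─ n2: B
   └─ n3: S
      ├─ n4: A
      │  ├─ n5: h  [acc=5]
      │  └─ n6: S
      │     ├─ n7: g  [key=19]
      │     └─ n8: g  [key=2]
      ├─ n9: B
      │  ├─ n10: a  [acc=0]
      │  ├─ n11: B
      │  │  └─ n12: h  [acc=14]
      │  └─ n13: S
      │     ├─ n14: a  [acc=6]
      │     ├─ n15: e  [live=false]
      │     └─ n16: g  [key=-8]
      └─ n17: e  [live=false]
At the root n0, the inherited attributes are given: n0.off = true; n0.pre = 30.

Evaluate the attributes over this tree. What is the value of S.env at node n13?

1. n0.off = true  [given at root]
2. n0.pre = 30  [given at root]
3. n1.live = true  [terminal]
4. n2.live = true  [S.off == true]
5. n3.off = false  [B.live == false]
6. n3.pre = 10  [10]
7. n4.idx = 20  [S.pre + 10]
8. n5.acc = 5  [terminal]
9. n6.off = false  [h.acc == A.idx]
10. n6.pre = 18  [A.idx - 2]
11. n7.key = 19  [terminal]
12. n8.key = 2  [terminal]
13. n6.env = 28  [g₀.key + 9]
14. n6.lim = "zw"  ["zw"]
15. n4.depth = false  [S.env > 28]
16. n9.live = true  [S.pre > 9]
17. n10.acc = 0  [terminal]
18. n11.live = false  [a.acc > 0]
19. n12.acc = 14  [terminal]
20. n11.off = 10  [h.acc - 4]
21. n13.off = true  [B₀.live == true]
22. n13.pre = 25  [(if B₀.live then B₁.off else a.acc) + 15]
23. n14.acc = 6  [terminal]
24. n15.live = false  [terminal]
25. n16.key = -8  [terminal]
26. n13.env = 4  [S.pre + a.acc - 27]
27. n13.lim = "mp"  ["mp"]
28. n9.off = 28  [B₁.off * 2 + 8]
29. n17.live = false  [terminal]
30. n3.env = 4  [S.pre + B.off - 34]
31. n3.lim = "nq"  ["nq"]
32. n2.off = 29  [29]
33. n0.env = -7  [(if S.off then B.off else S.pre) - 36]
34. n0.lim = "qu"  ["qu"]

4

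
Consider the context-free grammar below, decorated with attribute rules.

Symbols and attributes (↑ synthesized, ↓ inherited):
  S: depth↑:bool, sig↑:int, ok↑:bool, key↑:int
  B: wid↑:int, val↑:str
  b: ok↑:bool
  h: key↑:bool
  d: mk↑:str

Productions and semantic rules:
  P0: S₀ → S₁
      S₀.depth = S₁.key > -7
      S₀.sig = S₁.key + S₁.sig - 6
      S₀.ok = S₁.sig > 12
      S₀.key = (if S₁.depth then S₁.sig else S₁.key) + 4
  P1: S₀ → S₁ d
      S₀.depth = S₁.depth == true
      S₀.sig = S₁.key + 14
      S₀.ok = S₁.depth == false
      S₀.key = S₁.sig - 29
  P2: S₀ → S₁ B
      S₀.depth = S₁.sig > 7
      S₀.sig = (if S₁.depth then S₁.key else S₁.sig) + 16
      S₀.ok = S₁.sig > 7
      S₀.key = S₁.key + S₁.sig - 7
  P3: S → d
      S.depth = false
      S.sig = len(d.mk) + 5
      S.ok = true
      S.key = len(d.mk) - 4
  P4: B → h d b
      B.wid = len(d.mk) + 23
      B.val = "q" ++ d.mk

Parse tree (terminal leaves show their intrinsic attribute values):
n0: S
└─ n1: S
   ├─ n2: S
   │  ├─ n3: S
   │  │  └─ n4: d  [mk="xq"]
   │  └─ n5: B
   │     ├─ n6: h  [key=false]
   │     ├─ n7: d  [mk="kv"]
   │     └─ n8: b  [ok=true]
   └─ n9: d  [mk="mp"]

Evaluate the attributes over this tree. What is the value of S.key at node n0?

-2

1. n4.mk = "xq"  [terminal]
2. n3.depth = false  [false]
3. n3.sig = 7  [len(d.mk) + 5]
4. n3.ok = true  [true]
5. n3.key = -2  [len(d.mk) - 4]
6. n6.key = false  [terminal]
7. n7.mk = "kv"  [terminal]
8. n8.ok = true  [terminal]
9. n5.wid = 25  [len(d.mk) + 23]
10. n5.val = "qkv"  ["q" ++ d.mk]
11. n2.depth = false  [S₁.sig > 7]
12. n2.sig = 23  [(if S₁.depth then S₁.key else S₁.sig) + 16]
13. n2.ok = false  [S₁.sig > 7]
14. n2.key = -2  [S₁.key + S₁.sig - 7]
15. n9.mk = "mp"  [terminal]
16. n1.depth = false  [S₁.depth == true]
17. n1.sig = 12  [S₁.key + 14]
18. n1.ok = true  [S₁.depth == false]
19. n1.key = -6  [S₁.sig - 29]
20. n0.depth = true  [S₁.key > -7]
21. n0.sig = 0  [S₁.key + S₁.sig - 6]
22. n0.ok = false  [S₁.sig > 12]
23. n0.key = -2  [(if S₁.depth then S₁.sig else S₁.key) + 4]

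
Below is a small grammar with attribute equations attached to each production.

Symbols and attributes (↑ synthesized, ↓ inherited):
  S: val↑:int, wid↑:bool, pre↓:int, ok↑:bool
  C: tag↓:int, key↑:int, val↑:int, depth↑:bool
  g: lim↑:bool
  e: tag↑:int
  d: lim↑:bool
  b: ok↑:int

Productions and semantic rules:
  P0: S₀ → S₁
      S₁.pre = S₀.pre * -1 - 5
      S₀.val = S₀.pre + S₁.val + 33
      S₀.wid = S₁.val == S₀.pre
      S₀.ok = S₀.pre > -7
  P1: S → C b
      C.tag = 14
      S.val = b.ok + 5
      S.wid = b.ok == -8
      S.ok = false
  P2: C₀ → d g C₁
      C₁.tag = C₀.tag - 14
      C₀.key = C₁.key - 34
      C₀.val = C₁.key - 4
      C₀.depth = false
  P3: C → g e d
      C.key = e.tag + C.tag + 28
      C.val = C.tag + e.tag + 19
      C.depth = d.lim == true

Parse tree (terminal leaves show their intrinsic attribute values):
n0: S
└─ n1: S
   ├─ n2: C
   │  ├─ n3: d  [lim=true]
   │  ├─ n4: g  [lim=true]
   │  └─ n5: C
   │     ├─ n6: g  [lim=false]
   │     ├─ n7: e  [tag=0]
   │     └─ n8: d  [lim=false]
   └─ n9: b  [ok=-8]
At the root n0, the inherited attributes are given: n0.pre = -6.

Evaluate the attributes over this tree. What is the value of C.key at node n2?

1. n0.pre = -6  [given at root]
2. n1.pre = 1  [S₀.pre * -1 - 5]
3. n2.tag = 14  [14]
4. n3.lim = true  [terminal]
5. n4.lim = true  [terminal]
6. n5.tag = 0  [C₀.tag - 14]
7. n6.lim = false  [terminal]
8. n7.tag = 0  [terminal]
9. n8.lim = false  [terminal]
10. n5.key = 28  [e.tag + C.tag + 28]
11. n5.val = 19  [C.tag + e.tag + 19]
12. n5.depth = false  [d.lim == true]
13. n2.key = -6  [C₁.key - 34]
14. n2.val = 24  [C₁.key - 4]
15. n2.depth = false  [false]
16. n9.ok = -8  [terminal]
17. n1.val = -3  [b.ok + 5]
18. n1.wid = true  [b.ok == -8]
19. n1.ok = false  [false]
20. n0.val = 24  [S₀.pre + S₁.val + 33]
21. n0.wid = false  [S₁.val == S₀.pre]
22. n0.ok = true  [S₀.pre > -7]

-6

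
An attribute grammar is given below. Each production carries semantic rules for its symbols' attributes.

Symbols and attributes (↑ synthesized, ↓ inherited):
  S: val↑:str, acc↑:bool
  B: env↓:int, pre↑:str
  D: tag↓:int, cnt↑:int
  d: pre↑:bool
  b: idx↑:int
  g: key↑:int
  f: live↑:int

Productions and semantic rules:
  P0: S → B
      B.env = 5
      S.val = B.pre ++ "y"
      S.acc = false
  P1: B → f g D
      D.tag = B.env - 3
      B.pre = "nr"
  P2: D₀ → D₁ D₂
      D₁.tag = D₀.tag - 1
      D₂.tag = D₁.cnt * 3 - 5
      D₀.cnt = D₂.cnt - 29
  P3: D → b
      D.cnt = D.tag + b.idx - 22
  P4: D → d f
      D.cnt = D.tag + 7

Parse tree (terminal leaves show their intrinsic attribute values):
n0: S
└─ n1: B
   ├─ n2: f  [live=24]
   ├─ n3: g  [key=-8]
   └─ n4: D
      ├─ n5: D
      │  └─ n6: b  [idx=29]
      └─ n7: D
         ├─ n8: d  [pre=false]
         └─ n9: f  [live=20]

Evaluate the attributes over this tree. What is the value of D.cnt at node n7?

26

1. n1.env = 5  [5]
2. n2.live = 24  [terminal]
3. n3.key = -8  [terminal]
4. n4.tag = 2  [B.env - 3]
5. n5.tag = 1  [D₀.tag - 1]
6. n6.idx = 29  [terminal]
7. n5.cnt = 8  [D.tag + b.idx - 22]
8. n7.tag = 19  [D₁.cnt * 3 - 5]
9. n8.pre = false  [terminal]
10. n9.live = 20  [terminal]
11. n7.cnt = 26  [D.tag + 7]
12. n4.cnt = -3  [D₂.cnt - 29]
13. n1.pre = "nr"  ["nr"]
14. n0.val = "nry"  [B.pre ++ "y"]
15. n0.acc = false  [false]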